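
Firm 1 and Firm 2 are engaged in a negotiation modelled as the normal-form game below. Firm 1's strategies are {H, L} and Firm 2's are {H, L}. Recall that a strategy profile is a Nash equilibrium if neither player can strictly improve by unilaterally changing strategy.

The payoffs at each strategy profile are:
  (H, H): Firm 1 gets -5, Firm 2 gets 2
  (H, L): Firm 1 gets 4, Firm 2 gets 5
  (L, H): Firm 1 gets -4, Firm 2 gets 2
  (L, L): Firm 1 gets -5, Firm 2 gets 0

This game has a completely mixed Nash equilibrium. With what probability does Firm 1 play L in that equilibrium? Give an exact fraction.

3/5

Let r be the probability that Firm 1 plays H. In a completely mixed equilibrium, Firm 2 must be indifferent between H and L.
Firm 2's expected payoff from H is 2r + 2(1−r); from L it is 5r.
Setting these equal: 2 = 5r, so r = 2/5.
Therefore Firm 1 plays L with probability 1 − 2/5 = 3/5.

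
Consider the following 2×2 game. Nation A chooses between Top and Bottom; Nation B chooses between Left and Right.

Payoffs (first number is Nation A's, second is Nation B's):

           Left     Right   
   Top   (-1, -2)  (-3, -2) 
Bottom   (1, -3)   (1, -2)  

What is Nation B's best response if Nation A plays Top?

Against Top, Nation B earns -2 from Left and -2 from Right.
So either strategy is a best response.

either — both Left and Right are best responses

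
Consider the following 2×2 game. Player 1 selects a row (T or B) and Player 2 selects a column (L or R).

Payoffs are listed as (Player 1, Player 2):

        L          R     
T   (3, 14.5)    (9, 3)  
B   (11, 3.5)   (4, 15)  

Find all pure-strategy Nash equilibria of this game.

none

(T, L): Player 1 prefers B (11 > 3) — not an equilibrium.
(T, R): Player 2 prefers L (14.5 > 3) — not an equilibrium.
(B, L): Player 2 prefers R (15 > 3.5) — not an equilibrium.
(B, R): Player 1 prefers T (9 > 4) — not an equilibrium.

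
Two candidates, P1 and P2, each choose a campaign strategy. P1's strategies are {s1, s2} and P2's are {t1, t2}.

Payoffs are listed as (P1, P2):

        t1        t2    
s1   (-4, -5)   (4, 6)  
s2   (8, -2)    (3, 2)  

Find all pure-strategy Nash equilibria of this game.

(s1, t2)

(s1, t1): P1 prefers s2 (8 > -4); P2 prefers t2 (6 > -5) — not an equilibrium.
(s1, t2): P1 gets 4 ≥ 3 from s2, and P2 gets 6 ≥ -5 from t1 — Nash equilibrium.
(s2, t1): P2 prefers t2 (2 > -2) — not an equilibrium.
(s2, t2): P1 prefers s1 (4 > 3) — not an equilibrium.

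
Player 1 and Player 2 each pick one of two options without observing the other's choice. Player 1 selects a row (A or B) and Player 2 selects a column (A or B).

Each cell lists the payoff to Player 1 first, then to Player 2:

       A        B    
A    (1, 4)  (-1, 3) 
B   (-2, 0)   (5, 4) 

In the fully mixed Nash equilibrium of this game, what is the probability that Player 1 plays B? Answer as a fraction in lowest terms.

Let r be the probability that Player 1 plays A. In a completely mixed equilibrium, Player 2 must be indifferent between A and B.
Player 2's expected payoff from A is 4r; from B it is 3r + 4(1−r).
Setting these equal: 4r = −r + 4, so r = 4/5.
Therefore Player 1 plays B with probability 1 − 4/5 = 1/5.

1/5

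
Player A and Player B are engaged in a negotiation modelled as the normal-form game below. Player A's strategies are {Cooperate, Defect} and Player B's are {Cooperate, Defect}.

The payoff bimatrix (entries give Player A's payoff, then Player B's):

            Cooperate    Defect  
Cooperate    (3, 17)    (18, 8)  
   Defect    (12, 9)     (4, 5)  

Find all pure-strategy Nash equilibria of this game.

(Cooperate, Cooperate): Player A prefers Defect (12 > 3) — not an equilibrium.
(Cooperate, Defect): Player B prefers Cooperate (17 > 8) — not an equilibrium.
(Defect, Cooperate): Player A gets 12 ≥ 3 from Cooperate, and Player B gets 9 ≥ 5 from Defect — Nash equilibrium.
(Defect, Defect): Player A prefers Cooperate (18 > 4); Player B prefers Cooperate (9 > 5) — not an equilibrium.

(Defect, Cooperate)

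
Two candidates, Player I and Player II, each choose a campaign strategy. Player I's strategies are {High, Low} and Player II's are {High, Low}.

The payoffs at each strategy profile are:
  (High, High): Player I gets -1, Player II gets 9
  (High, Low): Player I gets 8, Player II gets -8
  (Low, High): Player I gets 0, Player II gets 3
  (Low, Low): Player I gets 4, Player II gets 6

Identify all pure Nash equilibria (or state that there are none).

(High, High): Player I prefers Low (0 > -1) — not an equilibrium.
(High, Low): Player II prefers High (9 > -8) — not an equilibrium.
(Low, High): Player II prefers Low (6 > 3) — not an equilibrium.
(Low, Low): Player I prefers High (8 > 4) — not an equilibrium.

none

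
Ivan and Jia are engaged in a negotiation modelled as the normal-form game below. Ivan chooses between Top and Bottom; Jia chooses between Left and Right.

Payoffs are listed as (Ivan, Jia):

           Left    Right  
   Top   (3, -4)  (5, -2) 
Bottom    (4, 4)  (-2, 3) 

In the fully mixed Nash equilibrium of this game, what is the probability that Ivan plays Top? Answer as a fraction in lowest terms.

Let p be the probability that Ivan plays Top. In a completely mixed equilibrium, Jia must be indifferent between Left and Right.
Jia's expected payoff from Left is −4p + 4(1−p); from Right it is −2p + 3(1−p).
Setting these equal: −8p + 4 = −5p + 3, so p = 1/3.

1/3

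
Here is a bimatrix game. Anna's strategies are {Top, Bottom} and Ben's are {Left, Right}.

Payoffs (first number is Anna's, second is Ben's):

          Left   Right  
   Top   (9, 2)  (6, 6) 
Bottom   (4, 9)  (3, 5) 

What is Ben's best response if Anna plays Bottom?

Against Bottom, Ben earns 9 from Left and 5 from Right.
So Left is the best response.

Left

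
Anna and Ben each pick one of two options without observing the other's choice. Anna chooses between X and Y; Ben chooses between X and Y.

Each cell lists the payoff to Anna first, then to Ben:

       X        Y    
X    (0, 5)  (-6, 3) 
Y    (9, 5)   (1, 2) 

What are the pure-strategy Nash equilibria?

(X, X): Anna prefers Y (9 > 0) — not an equilibrium.
(X, Y): Anna prefers Y (1 > -6); Ben prefers X (5 > 3) — not an equilibrium.
(Y, X): Anna gets 9 ≥ 0 from X, and Ben gets 5 ≥ 2 from Y — Nash equilibrium.
(Y, Y): Ben prefers X (5 > 2) — not an equilibrium.

(Y, X)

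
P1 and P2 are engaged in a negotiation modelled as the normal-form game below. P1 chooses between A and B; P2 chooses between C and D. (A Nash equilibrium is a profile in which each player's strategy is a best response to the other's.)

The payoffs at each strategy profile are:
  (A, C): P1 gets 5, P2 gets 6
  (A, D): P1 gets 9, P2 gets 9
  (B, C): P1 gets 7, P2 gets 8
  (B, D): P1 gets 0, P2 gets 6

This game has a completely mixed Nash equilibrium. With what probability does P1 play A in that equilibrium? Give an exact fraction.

2/5

Let r be the probability that P1 plays A. In a completely mixed equilibrium, P2 must be indifferent between C and D.
P2's expected payoff from C is 6r + 8(1−r); from D it is 9r + 6(1−r).
Setting these equal: −2r + 8 = 3r + 6, so r = 2/5.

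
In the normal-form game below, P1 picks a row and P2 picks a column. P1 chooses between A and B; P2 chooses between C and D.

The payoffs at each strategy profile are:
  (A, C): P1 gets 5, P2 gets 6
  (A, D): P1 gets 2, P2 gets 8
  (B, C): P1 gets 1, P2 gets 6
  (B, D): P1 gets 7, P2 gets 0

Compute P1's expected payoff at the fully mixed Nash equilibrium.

11/3

First find q, the probability P2 plays C, from P1's indifference between A and B: 5q + 2(1−q) = q + 7(1−q), giving q = 5/9.
Since P1 is indifferent in equilibrium, P1's expected payoff equals the payoff from either row against (5/9, 4/9). Using A: 5(5/9) + 2(4/9) = 11/3.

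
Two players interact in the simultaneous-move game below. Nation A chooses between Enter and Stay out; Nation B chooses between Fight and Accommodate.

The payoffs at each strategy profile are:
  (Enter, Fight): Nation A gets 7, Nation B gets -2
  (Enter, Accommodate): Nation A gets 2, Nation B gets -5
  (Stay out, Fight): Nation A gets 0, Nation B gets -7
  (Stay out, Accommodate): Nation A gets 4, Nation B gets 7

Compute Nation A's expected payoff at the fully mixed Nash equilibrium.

First find y, the probability Nation B plays Fight, from Nation A's indifference between Enter and Stay out: 7y + 2(1−y) = 4(1−y), giving y = 2/9.
Since Nation A is indifferent in equilibrium, Nation A's expected payoff equals the payoff from either row against (2/9, 7/9). Using Enter: 7(2/9) + 2(7/9) = 28/9.

28/9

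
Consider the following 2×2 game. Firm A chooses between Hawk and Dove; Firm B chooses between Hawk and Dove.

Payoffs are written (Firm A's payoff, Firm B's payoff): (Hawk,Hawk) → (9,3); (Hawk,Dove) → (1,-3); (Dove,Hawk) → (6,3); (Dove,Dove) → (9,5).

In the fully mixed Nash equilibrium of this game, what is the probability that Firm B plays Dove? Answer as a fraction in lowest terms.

Let y be the probability that Firm B plays Hawk. In a completely mixed equilibrium, Firm A must be indifferent between Hawk and Dove.
Firm A's expected payoff from Hawk is 9y + (1−y); from Dove it is 6y + 9(1−y).
Setting these equal: 8y + 1 = −3y + 9, so y = 8/11.
Therefore Firm B plays Dove with probability 1 − 8/11 = 3/11.

3/11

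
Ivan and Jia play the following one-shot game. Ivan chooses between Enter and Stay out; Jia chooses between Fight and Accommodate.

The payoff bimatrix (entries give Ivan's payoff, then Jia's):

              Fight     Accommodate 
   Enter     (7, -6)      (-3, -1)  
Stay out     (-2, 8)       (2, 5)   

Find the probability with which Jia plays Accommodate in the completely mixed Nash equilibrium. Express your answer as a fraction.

Let y be the probability that Jia plays Fight. In a completely mixed equilibrium, Ivan must be indifferent between Enter and Stay out.
Ivan's expected payoff from Enter is 7y − 3(1−y); from Stay out it is −2y + 2(1−y).
Setting these equal: 10y − 3 = −4y + 2, so y = 5/14.
Therefore Jia plays Accommodate with probability 1 − 5/14 = 9/14.

9/14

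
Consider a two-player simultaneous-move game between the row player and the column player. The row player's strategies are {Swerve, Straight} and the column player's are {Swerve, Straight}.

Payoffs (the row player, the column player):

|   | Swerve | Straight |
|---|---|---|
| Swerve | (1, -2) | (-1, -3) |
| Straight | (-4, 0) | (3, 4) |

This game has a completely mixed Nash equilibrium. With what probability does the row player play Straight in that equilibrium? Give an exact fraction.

1/5

Let x be the probability that the row player plays Swerve. In a completely mixed equilibrium, the column player must be indifferent between Swerve and Straight.
The column player's expected payoff from Swerve is −2x; from Straight it is −3x + 4(1−x).
Setting these equal: −2x = −7x + 4, so x = 4/5.
Therefore the row player plays Straight with probability 1 − 4/5 = 1/5.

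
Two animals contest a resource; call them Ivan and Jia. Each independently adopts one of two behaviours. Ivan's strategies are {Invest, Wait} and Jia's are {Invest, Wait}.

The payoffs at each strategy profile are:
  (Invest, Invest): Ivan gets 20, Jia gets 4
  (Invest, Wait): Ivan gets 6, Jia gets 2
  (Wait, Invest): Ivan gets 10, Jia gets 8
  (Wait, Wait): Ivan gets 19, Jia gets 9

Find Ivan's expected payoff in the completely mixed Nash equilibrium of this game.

320/23

First find q, the probability Jia plays Invest, from Ivan's indifference between Invest and Wait: 20q + 6(1−q) = 10q + 19(1−q), giving q = 13/23.
Since Ivan is indifferent in equilibrium, Ivan's expected payoff equals the payoff from either row against (13/23, 10/23). Using Invest: 20(13/23) + 6(10/23) = 320/23.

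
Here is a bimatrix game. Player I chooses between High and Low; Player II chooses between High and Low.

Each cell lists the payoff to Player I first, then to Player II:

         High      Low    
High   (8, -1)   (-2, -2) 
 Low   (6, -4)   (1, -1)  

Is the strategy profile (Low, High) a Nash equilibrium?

At (Low, High), Player I earns 6; switching to High would give 8, so Player I would deviate.
Player II earns -4; switching to Low would give -1, so Player II would deviate.
Since at least one player can profitably deviate, this is not a Nash equilibrium.

No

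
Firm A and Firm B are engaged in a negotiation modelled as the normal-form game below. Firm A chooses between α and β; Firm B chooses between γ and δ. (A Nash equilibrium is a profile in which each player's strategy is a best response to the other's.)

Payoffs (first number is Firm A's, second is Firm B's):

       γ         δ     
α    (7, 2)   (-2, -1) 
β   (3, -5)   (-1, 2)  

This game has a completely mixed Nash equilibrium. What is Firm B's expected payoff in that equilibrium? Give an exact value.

-1/10

First find x, the probability Firm A plays α, from Firm B's indifference between γ and δ: 2x − 5(1−x) = −x + 2(1−x), giving x = 7/10.
Since Firm B is indifferent in equilibrium, Firm B's expected payoff equals the payoff from either column against (7/10, 3/10). Using γ: 2(7/10) − 5(3/10) = -1/10.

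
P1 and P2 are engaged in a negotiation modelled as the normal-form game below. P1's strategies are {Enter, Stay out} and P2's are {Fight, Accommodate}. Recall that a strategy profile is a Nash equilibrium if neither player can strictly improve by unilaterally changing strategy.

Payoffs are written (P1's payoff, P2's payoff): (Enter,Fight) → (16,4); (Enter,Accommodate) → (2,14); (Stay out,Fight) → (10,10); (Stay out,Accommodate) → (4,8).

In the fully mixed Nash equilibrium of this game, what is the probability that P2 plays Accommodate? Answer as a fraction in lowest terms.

Let c be the probability that P2 plays Fight. In a completely mixed equilibrium, P1 must be indifferent between Enter and Stay out.
P1's expected payoff from Enter is 16c + 2(1−c); from Stay out it is 10c + 4(1−c).
Setting these equal: 14c + 2 = 6c + 4, so c = 1/4.
Therefore P2 plays Accommodate with probability 1 − 1/4 = 3/4.

3/4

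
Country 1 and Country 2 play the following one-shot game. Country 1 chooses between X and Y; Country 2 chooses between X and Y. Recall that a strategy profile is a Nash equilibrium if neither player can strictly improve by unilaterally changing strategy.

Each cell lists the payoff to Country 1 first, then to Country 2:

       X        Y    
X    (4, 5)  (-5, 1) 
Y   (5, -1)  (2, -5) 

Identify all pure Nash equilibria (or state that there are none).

(Y, X)

(X, X): Country 1 prefers Y (5 > 4) — not an equilibrium.
(X, Y): Country 1 prefers Y (2 > -5); Country 2 prefers X (5 > 1) — not an equilibrium.
(Y, X): Country 1 gets 5 ≥ 4 from X, and Country 2 gets -1 ≥ -5 from Y — Nash equilibrium.
(Y, Y): Country 2 prefers X (-1 > -5) — not an equilibrium.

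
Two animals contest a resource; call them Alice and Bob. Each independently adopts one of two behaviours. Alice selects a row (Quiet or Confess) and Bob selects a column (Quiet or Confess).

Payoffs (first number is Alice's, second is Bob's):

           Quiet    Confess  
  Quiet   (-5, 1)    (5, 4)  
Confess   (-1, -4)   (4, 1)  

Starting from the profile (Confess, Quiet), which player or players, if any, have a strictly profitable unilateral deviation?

Alice at (Confess, Quiet) earns -1; deviating to Quiet yields -5 — not better.
Bob earns -4; deviating to Confess yields 1 — a strict improvement.
Only Bob has a strictly profitable deviation.

Bob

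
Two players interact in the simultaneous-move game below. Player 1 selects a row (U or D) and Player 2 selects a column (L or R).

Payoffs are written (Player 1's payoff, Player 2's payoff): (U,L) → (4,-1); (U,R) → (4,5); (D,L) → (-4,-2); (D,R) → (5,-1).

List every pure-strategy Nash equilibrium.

(U, L): Player 2 prefers R (5 > -1) — not an equilibrium.
(U, R): Player 1 prefers D (5 > 4) — not an equilibrium.
(D, L): Player 1 prefers U (4 > -4); Player 2 prefers R (-1 > -2) — not an equilibrium.
(D, R): Player 1 gets 5 ≥ 4 from U, and Player 2 gets -1 ≥ -2 from L — Nash equilibrium.

(D, R)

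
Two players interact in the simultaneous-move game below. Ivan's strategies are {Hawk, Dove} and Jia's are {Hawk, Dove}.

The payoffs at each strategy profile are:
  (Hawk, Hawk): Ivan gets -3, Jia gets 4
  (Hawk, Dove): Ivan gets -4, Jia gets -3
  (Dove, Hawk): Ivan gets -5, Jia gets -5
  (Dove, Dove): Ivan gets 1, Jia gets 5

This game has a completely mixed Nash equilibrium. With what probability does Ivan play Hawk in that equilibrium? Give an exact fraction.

10/17

Let x be the probability that Ivan plays Hawk. In a completely mixed equilibrium, Jia must be indifferent between Hawk and Dove.
Jia's expected payoff from Hawk is 4x − 5(1−x); from Dove it is −3x + 5(1−x).
Setting these equal: 9x − 5 = −8x + 5, so x = 10/17.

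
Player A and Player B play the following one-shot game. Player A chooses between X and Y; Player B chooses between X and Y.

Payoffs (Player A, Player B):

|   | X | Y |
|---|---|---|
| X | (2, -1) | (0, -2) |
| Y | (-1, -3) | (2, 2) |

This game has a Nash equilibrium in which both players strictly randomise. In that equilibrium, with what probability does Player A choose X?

5/6

Let x be the probability that Player A plays X. In a completely mixed equilibrium, Player B must be indifferent between X and Y.
Player B's expected payoff from X is −x − 3(1−x); from Y it is −2x + 2(1−x).
Setting these equal: 2x − 3 = −4x + 2, so x = 5/6.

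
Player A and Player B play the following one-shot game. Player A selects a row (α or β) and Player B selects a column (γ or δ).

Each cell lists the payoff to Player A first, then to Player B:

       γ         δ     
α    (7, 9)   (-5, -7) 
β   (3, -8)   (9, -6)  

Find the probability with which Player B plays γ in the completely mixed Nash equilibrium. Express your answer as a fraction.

7/9

Let q be the probability that Player B plays γ. In a completely mixed equilibrium, Player A must be indifferent between α and β.
Player A's expected payoff from α is 7q − 5(1−q); from β it is 3q + 9(1−q).
Setting these equal: 12q − 5 = −6q + 9, so q = 7/9.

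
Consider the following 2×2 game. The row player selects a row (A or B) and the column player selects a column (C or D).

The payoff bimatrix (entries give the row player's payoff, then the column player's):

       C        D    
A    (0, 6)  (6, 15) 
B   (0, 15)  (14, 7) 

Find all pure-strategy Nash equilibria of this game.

(A, C): the column player prefers D (15 > 6) — not an equilibrium.
(A, D): the row player prefers B (14 > 6) — not an equilibrium.
(B, C): the row player gets 0 ≥ 0 from A, and the column player gets 15 ≥ 7 from D — Nash equilibrium.
(B, D): the column player prefers C (15 > 7) — not an equilibrium.

(B, C)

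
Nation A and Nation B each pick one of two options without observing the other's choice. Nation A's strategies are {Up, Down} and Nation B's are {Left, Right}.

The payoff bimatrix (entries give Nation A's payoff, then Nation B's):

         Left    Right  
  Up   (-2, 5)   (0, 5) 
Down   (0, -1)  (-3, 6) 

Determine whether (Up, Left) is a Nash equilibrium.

At (Up, Left), Nation A earns -2; switching to Down would give 0, so Nation A would deviate.
Nation B earns 5; switching to Right would give 5, so Nation B has no profitable deviation.
Since at least one player can profitably deviate, this is not a Nash equilibrium.

No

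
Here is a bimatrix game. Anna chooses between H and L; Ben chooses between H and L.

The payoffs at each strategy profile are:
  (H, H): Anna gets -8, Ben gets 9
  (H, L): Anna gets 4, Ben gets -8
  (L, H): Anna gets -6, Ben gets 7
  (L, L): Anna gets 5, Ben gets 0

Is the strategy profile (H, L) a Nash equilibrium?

At (H, L), Anna earns 4; switching to L would give 5, so Anna would deviate.
Ben earns -8; switching to H would give 9, so Ben would deviate.
Since at least one player can profitably deviate, this is not a Nash equilibrium.

No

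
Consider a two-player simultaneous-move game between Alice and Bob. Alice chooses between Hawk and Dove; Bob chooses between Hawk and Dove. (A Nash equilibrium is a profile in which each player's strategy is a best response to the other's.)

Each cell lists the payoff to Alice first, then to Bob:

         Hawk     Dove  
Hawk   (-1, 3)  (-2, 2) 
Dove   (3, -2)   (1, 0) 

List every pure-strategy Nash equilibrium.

(Dove, Dove)

(Hawk, Hawk): Alice prefers Dove (3 > -1) — not an equilibrium.
(Hawk, Dove): Alice prefers Dove (1 > -2); Bob prefers Hawk (3 > 2) — not an equilibrium.
(Dove, Hawk): Bob prefers Dove (0 > -2) — not an equilibrium.
(Dove, Dove): Alice gets 1 ≥ -2 from Hawk, and Bob gets 0 ≥ -2 from Hawk — Nash equilibrium.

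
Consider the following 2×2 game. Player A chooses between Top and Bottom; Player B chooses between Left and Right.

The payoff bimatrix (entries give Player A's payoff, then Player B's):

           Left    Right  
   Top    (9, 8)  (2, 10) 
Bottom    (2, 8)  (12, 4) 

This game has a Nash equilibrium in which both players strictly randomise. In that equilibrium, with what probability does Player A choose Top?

Let r be the probability that Player A plays Top. In a completely mixed equilibrium, Player B must be indifferent between Left and Right.
Player B's expected payoff from Left is 8r + 8(1−r); from Right it is 10r + 4(1−r).
Setting these equal: 8 = 6r + 4, so r = 2/3.

2/3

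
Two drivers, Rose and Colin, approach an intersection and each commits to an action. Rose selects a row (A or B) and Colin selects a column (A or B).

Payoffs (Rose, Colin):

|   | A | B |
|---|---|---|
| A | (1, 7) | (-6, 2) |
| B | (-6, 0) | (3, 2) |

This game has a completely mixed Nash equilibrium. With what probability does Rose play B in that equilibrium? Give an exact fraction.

5/7

Let x be the probability that Rose plays A. In a completely mixed equilibrium, Colin must be indifferent between A and B.
Colin's expected payoff from A is 7x; from B it is 2x + 2(1−x).
Setting these equal: 7x = 2, so x = 2/7.
Therefore Rose plays B with probability 1 − 2/7 = 5/7.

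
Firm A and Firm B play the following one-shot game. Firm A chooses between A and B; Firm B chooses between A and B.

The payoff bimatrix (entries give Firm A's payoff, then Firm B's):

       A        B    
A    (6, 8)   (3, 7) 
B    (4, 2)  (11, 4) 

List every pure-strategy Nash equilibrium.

(A, A) and (B, B)

(A, A): Firm A gets 6 ≥ 4 from B, and Firm B gets 8 ≥ 7 from B — Nash equilibrium.
(A, B): Firm A prefers B (11 > 3); Firm B prefers A (8 > 7) — not an equilibrium.
(B, A): Firm A prefers A (6 > 4); Firm B prefers B (4 > 2) — not an equilibrium.
(B, B): Firm A gets 11 ≥ 3 from A, and Firm B gets 4 ≥ 2 from A — Nash equilibrium.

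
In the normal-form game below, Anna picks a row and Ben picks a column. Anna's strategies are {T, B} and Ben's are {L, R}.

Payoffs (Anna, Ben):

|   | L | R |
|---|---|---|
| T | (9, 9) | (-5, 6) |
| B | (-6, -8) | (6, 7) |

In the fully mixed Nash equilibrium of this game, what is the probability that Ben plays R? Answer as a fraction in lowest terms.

15/26

Let c be the probability that Ben plays L. In a completely mixed equilibrium, Anna must be indifferent between T and B.
Anna's expected payoff from T is 9c − 5(1−c); from B it is −6c + 6(1−c).
Setting these equal: 14c − 5 = −12c + 6, so c = 11/26.
Therefore Ben plays R with probability 1 − 11/26 = 15/26.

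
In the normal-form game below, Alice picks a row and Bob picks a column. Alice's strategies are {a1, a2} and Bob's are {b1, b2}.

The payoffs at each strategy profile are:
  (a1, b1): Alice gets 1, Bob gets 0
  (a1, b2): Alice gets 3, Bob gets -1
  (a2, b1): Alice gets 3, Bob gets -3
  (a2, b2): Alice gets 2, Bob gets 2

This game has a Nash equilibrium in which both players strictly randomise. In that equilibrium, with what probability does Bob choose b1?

Let q be the probability that Bob plays b1. In a completely mixed equilibrium, Alice must be indifferent between a1 and a2.
Alice's expected payoff from a1 is q + 3(1−q); from a2 it is 3q + 2(1−q).
Setting these equal: −2q + 3 = q + 2, so q = 1/3.

1/3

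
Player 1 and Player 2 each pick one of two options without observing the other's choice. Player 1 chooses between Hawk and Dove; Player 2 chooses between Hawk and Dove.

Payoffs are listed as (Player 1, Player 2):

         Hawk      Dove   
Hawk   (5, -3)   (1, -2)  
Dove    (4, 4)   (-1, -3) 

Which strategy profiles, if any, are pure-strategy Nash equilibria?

(Hawk, Dove)

(Hawk, Hawk): Player 2 prefers Dove (-2 > -3) — not an equilibrium.
(Hawk, Dove): Player 1 gets 1 ≥ -1 from Dove, and Player 2 gets -2 ≥ -3 from Hawk — Nash equilibrium.
(Dove, Hawk): Player 1 prefers Hawk (5 > 4) — not an equilibrium.
(Dove, Dove): Player 1 prefers Hawk (1 > -1); Player 2 prefers Hawk (4 > -3) — not an equilibrium.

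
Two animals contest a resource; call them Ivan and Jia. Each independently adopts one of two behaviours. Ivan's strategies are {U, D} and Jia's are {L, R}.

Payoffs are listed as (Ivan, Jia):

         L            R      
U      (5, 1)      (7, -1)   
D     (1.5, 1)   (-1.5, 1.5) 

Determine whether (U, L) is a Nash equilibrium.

At (U, L), Ivan earns 5; switching to D would give 1.5, so Ivan has no profitable deviation.
Jia earns 1; switching to R would give -1, so Jia has no profitable deviation.
Neither player can gain by a unilateral deviation, so this profile is a Nash equilibrium.

Yes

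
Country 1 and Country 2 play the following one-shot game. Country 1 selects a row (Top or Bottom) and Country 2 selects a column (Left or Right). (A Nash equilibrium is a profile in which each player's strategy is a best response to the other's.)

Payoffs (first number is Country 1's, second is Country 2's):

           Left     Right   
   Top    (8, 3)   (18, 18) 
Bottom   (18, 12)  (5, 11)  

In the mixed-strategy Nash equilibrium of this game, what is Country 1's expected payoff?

284/23

First find y, the probability Country 2 plays Left, from Country 1's indifference between Top and Bottom: 8y + 18(1−y) = 18y + 5(1−y), giving y = 13/23.
Since Country 1 is indifferent in equilibrium, Country 1's expected payoff equals the payoff from either row against (13/23, 10/23). Using Top: 8(13/23) + 18(10/23) = 284/23.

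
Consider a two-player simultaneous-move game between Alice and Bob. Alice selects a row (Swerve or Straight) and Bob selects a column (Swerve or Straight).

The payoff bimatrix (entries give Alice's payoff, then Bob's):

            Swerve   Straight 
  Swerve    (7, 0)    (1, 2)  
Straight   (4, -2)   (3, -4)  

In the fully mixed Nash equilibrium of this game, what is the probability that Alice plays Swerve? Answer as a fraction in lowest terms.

Let p be the probability that Alice plays Swerve. In a completely mixed equilibrium, Bob must be indifferent between Swerve and Straight.
Bob's expected payoff from Swerve is −2(1−p); from Straight it is 2p − 4(1−p).
Setting these equal: 2p − 2 = 6p − 4, so p = 1/2.

1/2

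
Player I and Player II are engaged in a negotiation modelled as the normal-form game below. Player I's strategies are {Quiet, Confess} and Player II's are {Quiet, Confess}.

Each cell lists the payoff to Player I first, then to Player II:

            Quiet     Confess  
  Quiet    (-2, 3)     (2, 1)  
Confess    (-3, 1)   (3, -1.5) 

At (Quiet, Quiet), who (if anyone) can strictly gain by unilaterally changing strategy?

Neither

Player I at (Quiet, Quiet) earns -2; deviating to Confess yields -3 — not better.
Player II earns 3; deviating to Confess yields 1 — not better.
Neither player can strictly improve; the profile is a Nash equilibrium.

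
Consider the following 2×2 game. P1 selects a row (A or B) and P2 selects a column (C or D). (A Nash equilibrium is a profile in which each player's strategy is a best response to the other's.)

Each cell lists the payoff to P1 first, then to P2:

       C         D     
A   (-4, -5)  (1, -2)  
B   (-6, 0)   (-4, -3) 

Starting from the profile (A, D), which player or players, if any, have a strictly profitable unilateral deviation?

P1 at (A, D) earns 1; deviating to B yields -4 — not better.
P2 earns -2; deviating to C yields -5 — not better.
Neither player can strictly improve; the profile is a Nash equilibrium.

Neither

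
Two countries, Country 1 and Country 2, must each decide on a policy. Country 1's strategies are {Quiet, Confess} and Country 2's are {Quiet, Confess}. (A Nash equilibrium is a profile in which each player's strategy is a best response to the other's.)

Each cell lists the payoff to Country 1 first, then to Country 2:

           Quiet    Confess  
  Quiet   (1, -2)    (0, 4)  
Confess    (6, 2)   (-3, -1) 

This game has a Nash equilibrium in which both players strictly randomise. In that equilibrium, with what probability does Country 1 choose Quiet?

Let x be the probability that Country 1 plays Quiet. In a completely mixed equilibrium, Country 2 must be indifferent between Quiet and Confess.
Country 2's expected payoff from Quiet is −2x + 2(1−x); from Confess it is 4x − (1−x).
Setting these equal: −4x + 2 = 5x − 1, so x = 1/3.

1/3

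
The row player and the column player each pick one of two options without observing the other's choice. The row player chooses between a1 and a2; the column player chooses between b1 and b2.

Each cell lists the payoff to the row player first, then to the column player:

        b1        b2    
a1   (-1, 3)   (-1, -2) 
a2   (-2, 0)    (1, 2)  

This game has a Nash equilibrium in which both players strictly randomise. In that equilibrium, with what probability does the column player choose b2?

Let y be the probability that the column player plays b1. In a completely mixed equilibrium, the row player must be indifferent between a1 and a2.
The row player's expected payoff from a1 is −y − (1−y); from a2 it is −2y + (1−y).
Setting these equal: -1 = −3y + 1, so y = 2/3.
Therefore the column player plays b2 with probability 1 − 2/3 = 1/3.

1/3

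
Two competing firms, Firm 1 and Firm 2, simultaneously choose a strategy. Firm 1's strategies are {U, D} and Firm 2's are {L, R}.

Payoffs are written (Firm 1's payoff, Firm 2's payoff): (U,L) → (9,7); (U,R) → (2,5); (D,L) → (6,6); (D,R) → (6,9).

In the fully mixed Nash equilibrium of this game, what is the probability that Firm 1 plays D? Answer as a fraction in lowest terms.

Let x be the probability that Firm 1 plays U. In a completely mixed equilibrium, Firm 2 must be indifferent between L and R.
Firm 2's expected payoff from L is 7x + 6(1−x); from R it is 5x + 9(1−x).
Setting these equal: x + 6 = −4x + 9, so x = 3/5.
Therefore Firm 1 plays D with probability 1 − 3/5 = 2/5.

2/5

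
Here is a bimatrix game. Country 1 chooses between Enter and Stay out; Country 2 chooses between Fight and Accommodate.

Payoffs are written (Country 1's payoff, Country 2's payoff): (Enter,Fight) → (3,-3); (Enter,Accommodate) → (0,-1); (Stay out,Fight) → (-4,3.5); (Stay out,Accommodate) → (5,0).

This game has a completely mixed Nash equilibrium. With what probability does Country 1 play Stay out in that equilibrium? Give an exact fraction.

Let x be the probability that Country 1 plays Enter. In a completely mixed equilibrium, Country 2 must be indifferent between Fight and Accommodate.
Country 2's expected payoff from Fight is −3x + 3.5(1−x); from Accommodate it is −x.
Setting these equal: −6.5x + 3.5 = −x, so x = 7/11.
Therefore Country 1 plays Stay out with probability 1 − 7/11 = 4/11.

4/11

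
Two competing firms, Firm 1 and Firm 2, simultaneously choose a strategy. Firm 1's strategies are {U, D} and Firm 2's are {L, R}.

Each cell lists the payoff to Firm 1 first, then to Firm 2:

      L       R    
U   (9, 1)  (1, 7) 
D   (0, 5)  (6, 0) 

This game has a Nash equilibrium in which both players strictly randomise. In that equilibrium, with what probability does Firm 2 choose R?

9/14

Let q be the probability that Firm 2 plays L. In a completely mixed equilibrium, Firm 1 must be indifferent between U and D.
Firm 1's expected payoff from U is 9q + (1−q); from D it is 6(1−q).
Setting these equal: 8q + 1 = −6q + 6, so q = 5/14.
Therefore Firm 2 plays R with probability 1 − 5/14 = 9/14.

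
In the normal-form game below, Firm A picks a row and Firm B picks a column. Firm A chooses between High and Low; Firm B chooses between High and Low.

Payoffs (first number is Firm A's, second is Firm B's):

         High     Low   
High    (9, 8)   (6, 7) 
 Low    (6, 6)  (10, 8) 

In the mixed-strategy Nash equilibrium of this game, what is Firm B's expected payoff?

First find x, the probability Firm A plays High, from Firm B's indifference between High and Low: 8x + 6(1−x) = 7x + 8(1−x), giving x = 2/3.
Since Firm B is indifferent in equilibrium, Firm B's expected payoff equals the payoff from either column against (2/3, 1/3). Using High: 8(2/3) + 6(1/3) = 22/3.

22/3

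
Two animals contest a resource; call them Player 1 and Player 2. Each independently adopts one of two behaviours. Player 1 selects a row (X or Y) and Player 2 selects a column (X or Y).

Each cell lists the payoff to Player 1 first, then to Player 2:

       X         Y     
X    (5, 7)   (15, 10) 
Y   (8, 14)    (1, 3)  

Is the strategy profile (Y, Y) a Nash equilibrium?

No

At (Y, Y), Player 1 earns 1; switching to X would give 15, so Player 1 would deviate.
Player 2 earns 3; switching to X would give 14, so Player 2 would deviate.
Since at least one player can profitably deviate, this is not a Nash equilibrium.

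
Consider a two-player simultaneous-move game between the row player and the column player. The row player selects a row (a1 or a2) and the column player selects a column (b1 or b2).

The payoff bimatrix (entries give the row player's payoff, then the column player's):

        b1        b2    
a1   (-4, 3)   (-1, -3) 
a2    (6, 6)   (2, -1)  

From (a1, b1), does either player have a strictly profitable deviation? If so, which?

The row player at (a1, b1) earns -4; deviating to a2 yields 6 — a strict improvement.
The column player earns 3; deviating to b2 yields -3 — not better.
Only the row player has a strictly profitable deviation.

The row player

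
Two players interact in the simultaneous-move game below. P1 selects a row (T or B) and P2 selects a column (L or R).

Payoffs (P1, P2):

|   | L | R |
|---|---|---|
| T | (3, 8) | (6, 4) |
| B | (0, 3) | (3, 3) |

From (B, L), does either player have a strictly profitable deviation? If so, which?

P1

P1 at (B, L) earns 0; deviating to T yields 3 — a strict improvement.
P2 earns 3; deviating to R yields 3 — not better.
Only P1 has a strictly profitable deviation.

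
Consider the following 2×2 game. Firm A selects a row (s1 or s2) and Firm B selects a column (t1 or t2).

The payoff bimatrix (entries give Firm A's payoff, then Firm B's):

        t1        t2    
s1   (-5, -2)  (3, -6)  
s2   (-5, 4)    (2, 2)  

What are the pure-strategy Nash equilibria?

(s1, t1) and (s2, t1)

(s1, t1): Firm A gets -5 ≥ -5 from s2, and Firm B gets -2 ≥ -6 from t2 — Nash equilibrium.
(s1, t2): Firm B prefers t1 (-2 > -6) — not an equilibrium.
(s2, t1): Firm A gets -5 ≥ -5 from s1, and Firm B gets 4 ≥ 2 from t2 — Nash equilibrium.
(s2, t2): Firm A prefers s1 (3 > 2); Firm B prefers t1 (4 > 2) — not an equilibrium.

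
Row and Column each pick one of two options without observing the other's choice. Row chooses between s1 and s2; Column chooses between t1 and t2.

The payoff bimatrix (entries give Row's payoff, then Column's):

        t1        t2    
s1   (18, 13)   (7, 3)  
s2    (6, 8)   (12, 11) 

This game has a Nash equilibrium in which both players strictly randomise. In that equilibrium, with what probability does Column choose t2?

12/17

Let y be the probability that Column plays t1. In a completely mixed equilibrium, Row must be indifferent between s1 and s2.
Row's expected payoff from s1 is 18y + 7(1−y); from s2 it is 6y + 12(1−y).
Setting these equal: 11y + 7 = −6y + 12, so y = 5/17.
Therefore Column plays t2 with probability 1 − 5/17 = 12/17.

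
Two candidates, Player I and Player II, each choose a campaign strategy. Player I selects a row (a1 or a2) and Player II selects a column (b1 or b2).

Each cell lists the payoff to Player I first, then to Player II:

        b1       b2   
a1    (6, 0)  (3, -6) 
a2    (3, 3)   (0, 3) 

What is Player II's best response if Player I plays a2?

Against a2, Player II earns 3 from b1 and 3 from b2.
So either strategy is a best response.

either — both b1 and b2 are best responses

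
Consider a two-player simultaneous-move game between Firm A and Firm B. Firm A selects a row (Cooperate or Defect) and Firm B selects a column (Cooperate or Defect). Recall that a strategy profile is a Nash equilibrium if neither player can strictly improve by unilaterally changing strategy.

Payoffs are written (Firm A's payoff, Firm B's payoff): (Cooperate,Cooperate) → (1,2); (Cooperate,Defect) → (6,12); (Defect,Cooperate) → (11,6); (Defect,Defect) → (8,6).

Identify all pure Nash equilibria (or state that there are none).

(Defect, Cooperate) and (Defect, Defect)

(Cooperate, Cooperate): Firm A prefers Defect (11 > 1); Firm B prefers Defect (12 > 2) — not an equilibrium.
(Cooperate, Defect): Firm A prefers Defect (8 > 6) — not an equilibrium.
(Defect, Cooperate): Firm A gets 11 ≥ 1 from Cooperate, and Firm B gets 6 ≥ 6 from Defect — Nash equilibrium.
(Defect, Defect): Firm A gets 8 ≥ 6 from Cooperate, and Firm B gets 6 ≥ 6 from Cooperate — Nash equilibrium.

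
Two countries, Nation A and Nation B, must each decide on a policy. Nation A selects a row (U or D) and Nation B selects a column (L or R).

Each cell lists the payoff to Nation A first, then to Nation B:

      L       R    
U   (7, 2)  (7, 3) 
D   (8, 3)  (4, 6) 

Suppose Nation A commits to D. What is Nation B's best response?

Against D, Nation B earns 3 from L and 6 from R.
So R is the best response.

R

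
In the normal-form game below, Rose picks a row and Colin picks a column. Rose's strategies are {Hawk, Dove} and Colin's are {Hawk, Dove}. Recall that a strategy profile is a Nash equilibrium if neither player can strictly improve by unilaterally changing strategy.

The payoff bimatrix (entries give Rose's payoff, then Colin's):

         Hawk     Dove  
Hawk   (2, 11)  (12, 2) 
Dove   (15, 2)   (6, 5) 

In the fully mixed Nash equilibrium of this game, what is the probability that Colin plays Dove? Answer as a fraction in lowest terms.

13/19

Let q be the probability that Colin plays Hawk. In a completely mixed equilibrium, Rose must be indifferent between Hawk and Dove.
Rose's expected payoff from Hawk is 2q + 12(1−q); from Dove it is 15q + 6(1−q).
Setting these equal: −10q + 12 = 9q + 6, so q = 6/19.
Therefore Colin plays Dove with probability 1 − 6/19 = 13/19.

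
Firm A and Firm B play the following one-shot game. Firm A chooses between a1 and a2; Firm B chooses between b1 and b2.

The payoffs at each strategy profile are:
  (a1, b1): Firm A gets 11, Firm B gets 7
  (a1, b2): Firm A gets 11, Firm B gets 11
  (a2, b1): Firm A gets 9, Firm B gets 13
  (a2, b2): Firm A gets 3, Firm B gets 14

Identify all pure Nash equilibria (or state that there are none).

(a1, b1): Firm B prefers b2 (11 > 7) — not an equilibrium.
(a1, b2): Firm A gets 11 ≥ 3 from a2, and Firm B gets 11 ≥ 7 from b1 — Nash equilibrium.
(a2, b1): Firm A prefers a1 (11 > 9); Firm B prefers b2 (14 > 13) — not an equilibrium.
(a2, b2): Firm A prefers a1 (11 > 3) — not an equilibrium.

(a1, b2)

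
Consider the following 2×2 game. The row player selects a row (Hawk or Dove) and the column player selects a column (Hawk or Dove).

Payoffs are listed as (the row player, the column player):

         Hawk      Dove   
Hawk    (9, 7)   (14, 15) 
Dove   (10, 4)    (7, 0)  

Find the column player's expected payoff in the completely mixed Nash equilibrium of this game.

5

First find x, the probability the row player plays Hawk, from the column player's indifference between Hawk and Dove: 7x + 4(1−x) = 15x, giving x = 1/3.
Since the column player is indifferent in equilibrium, the column player's expected payoff equals the payoff from either column against (1/3, 2/3). Using Hawk: 7(1/3) + 4(2/3) = 5.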